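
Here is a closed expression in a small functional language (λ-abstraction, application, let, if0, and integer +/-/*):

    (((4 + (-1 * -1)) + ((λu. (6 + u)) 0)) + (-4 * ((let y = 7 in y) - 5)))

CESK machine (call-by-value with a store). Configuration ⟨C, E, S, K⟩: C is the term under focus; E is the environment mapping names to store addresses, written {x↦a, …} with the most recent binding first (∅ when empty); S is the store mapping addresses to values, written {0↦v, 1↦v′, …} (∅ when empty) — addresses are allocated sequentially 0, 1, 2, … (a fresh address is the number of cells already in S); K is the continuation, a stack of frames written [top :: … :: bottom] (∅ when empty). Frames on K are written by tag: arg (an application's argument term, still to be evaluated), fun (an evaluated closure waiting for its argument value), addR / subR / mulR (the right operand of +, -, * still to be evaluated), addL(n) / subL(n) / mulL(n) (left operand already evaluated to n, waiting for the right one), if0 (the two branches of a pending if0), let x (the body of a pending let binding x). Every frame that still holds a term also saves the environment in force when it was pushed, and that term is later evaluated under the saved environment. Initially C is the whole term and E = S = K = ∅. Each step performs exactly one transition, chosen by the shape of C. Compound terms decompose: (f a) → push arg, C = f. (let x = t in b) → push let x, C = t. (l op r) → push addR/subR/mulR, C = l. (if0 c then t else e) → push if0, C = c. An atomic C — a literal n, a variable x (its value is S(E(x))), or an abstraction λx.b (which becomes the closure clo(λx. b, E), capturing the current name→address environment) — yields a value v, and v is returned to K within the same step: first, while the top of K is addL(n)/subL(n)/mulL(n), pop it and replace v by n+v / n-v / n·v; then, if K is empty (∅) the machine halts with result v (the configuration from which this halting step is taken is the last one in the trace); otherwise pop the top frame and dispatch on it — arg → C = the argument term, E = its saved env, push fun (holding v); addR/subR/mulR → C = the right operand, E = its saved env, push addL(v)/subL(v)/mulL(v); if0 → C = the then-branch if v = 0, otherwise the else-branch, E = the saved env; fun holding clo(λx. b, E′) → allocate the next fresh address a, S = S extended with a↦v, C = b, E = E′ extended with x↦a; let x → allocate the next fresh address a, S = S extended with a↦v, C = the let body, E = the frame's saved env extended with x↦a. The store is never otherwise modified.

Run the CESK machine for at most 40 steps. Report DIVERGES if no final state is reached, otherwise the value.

Answer: 3

Machine steps:
[0] [C=(((4 + (-1 * -1)) + ((λu. (6 + u)) 0)) + (-4 * ((let y = 7 in y) - 5))) | E=∅ | S=∅ | K=∅]
[1] [C=((4 + (-1 * -1)) + ((λu. (6 + u)) 0)) | E=∅ | S=∅ | K=[addR]]
[2] [C=(4 + (-1 * -1)) | E=∅ | S=∅ | K=[addR :: addR]]
[3] [C=4 | E=∅ | S=∅ | K=[addR :: addR :: addR]]
[4] [C=(-1 * -1) | E=∅ | S=∅ | K=[addL(4) :: addR :: addR]]
[5] [C=-1 | E=∅ | S=∅ | K=[mulR :: addL(4) :: addR :: addR]]
[6] [C=-1 | E=∅ | S=∅ | K=[mulL(-1) :: addL(4) :: addR :: addR]]
[7] [C=((λu. (6 + u)) 0) | E=∅ | S=∅ | K=[addL(5) :: addR]]
[8] [C=(λu. (6 + u)) | E=∅ | S=∅ | K=[arg :: addL(5) :: addR]]
[9] [C=0 | E=∅ | S=∅ | K=[fun :: addL(5) :: addR]]
[10] [C=(6 + u) | E={u↦0} | S={0↦0} | K=[addL(5) :: addR]]
[11] [C=6 | E={u↦0} | S={0↦0} | K=[addR :: addL(5) :: addR]]
[12] [C=u | E={u↦0} | S={0↦0} | K=[addL(6) :: addL(5) :: addR]]
[13] [C=(-4 * ((let y = 7 in y) - 5)) | E=∅ | S={0↦0} | K=[addL(11)]]
[14] [C=-4 | E=∅ | S={0↦0} | K=[mulR :: addL(11)]]
[15] [C=((let y = 7 in y) - 5) | E=∅ | S={0↦0} | K=[mulL(-4) :: addL(11)]]
[16] [C=(let y = 7 in y) | E=∅ | S={0↦0} | K=[subR :: mulL(-4) :: addL(11)]]
[17] [C=7 | E=∅ | S={0↦0} | K=[let y :: subR :: mulL(-4) :: addL(11)]]
[18] [C=y | E={y↦1} | S={0↦0, 1↦7} | K=[subR :: mulL(-4) :: addL(11)]]
[19] [C=5 | E=∅ | S={0↦0, 1↦7} | K=[subL(7) :: mulL(-4) :: addL(11)]]
→ final value 3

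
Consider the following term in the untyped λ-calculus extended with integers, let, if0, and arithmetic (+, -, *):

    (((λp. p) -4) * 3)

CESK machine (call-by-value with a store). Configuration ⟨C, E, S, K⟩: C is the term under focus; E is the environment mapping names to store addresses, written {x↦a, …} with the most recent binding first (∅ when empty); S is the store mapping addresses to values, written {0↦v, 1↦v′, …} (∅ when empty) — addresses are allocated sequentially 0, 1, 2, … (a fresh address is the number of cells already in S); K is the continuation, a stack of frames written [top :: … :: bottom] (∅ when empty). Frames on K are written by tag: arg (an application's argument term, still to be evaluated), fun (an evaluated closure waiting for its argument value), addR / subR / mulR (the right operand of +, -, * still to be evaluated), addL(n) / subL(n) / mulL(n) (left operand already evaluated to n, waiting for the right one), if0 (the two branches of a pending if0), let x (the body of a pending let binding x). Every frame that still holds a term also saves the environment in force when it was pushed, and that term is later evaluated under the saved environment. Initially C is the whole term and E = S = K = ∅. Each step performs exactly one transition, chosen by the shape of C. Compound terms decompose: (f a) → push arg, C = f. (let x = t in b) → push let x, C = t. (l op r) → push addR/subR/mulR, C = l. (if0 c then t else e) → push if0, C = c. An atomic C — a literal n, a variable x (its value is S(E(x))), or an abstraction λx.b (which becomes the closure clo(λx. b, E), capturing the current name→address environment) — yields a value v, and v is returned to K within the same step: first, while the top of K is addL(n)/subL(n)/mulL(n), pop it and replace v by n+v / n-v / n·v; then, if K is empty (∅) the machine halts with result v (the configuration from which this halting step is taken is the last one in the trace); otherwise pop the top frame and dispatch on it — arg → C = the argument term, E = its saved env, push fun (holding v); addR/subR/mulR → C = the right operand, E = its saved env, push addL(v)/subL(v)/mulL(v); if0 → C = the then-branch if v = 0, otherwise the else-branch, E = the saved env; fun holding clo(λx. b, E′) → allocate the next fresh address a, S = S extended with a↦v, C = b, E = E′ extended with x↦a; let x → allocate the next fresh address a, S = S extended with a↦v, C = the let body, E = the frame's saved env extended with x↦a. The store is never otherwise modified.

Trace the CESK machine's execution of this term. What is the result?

[0] <C=(((λp. p) -4) * 3), E=∅, S=∅, K=∅>
[1] <C=((λp. p) -4), E=∅, S=∅, K=[mulR]>
[2] <C=(λp. p), E=∅, S=∅, K=[arg :: mulR]>
[3] <C=-4, E=∅, S=∅, K=[fun :: mulR]>
[4] <C=p, E={p↦0}, S={0↦-4}, K=[mulR]>
[5] <C=3, E=∅, S={0↦-4}, K=[mulL(-4)]>
→ final value -12

Answer: -12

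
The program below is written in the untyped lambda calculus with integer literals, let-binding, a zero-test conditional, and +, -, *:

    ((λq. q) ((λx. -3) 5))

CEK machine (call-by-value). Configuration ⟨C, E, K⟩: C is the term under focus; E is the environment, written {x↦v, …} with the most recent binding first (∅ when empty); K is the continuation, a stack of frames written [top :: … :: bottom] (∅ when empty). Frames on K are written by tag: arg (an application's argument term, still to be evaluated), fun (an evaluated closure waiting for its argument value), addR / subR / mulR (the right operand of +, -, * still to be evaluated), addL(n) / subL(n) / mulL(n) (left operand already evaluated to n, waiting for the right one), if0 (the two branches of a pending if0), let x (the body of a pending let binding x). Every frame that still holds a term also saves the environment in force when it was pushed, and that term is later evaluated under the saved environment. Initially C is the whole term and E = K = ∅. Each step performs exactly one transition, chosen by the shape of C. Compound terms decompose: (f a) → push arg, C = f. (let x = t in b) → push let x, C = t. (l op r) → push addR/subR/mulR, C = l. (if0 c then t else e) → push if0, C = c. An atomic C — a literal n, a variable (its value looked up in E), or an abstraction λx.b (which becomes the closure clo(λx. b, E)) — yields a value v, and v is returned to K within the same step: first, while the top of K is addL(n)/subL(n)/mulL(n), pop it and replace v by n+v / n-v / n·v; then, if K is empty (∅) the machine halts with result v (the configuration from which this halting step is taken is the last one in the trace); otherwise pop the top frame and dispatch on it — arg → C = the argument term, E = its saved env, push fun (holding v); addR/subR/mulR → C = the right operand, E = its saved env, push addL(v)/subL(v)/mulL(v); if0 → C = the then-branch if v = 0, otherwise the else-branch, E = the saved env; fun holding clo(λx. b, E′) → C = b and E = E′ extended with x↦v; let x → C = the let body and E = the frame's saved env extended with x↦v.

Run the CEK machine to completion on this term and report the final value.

Answer: -3

Derivation:
[0] [C=((λq. q) ((λx. -3) 5)) | E=∅ | K=∅]
[1] [C=(λq. q) | E=∅ | K=[arg]]
[2] [C=((λx. -3) 5) | E=∅ | K=[fun]]
[3] [C=(λx. -3) | E=∅ | K=[arg :: fun]]
[4] [C=5 | E=∅ | K=[fun :: fun]]
[5] [C=-3 | E={x↦5} | K=[fun]]
[6] [C=q | E={q↦-3} | K=∅]
→ final value -3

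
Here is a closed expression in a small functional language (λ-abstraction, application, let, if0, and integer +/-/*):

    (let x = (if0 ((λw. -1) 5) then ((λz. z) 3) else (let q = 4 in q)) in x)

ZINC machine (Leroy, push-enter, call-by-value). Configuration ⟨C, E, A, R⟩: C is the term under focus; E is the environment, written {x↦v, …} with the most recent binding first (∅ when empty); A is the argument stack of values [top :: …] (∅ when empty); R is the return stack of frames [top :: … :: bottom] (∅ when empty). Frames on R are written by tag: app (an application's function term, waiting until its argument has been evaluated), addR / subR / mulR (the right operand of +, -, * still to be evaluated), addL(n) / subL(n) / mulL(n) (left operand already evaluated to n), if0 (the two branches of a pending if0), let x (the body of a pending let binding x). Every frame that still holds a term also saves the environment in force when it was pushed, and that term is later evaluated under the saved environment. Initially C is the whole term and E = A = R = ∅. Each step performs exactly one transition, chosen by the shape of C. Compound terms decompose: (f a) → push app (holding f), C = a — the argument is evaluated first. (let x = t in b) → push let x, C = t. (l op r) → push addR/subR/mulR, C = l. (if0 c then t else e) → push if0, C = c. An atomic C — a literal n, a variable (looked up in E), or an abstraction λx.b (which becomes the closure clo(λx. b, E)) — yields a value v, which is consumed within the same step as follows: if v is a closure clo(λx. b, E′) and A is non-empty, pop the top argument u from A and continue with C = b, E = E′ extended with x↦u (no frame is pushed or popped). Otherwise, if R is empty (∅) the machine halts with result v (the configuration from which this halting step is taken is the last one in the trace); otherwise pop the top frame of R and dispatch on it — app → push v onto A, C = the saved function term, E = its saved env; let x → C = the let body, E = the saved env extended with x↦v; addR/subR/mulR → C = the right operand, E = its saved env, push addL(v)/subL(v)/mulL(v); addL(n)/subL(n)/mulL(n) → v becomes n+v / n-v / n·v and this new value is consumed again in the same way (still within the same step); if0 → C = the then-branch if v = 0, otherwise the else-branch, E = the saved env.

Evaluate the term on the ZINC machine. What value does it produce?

step 0: <C=(let x = (if0 ((λw. -1) 5) then ((λz. z) 3) else (let q = 4 in q)) in x), E=∅, A=∅, R=∅>
step 1: <C=(if0 ((λw. -1) 5) then ((λz. z) 3) else (let q = 4 in q)), E=∅, A=∅, R=[let x]>
step 2: <C=((λw. -1) 5), E=∅, A=∅, R=[if0 :: let x]>
step 3: <C=5, E=∅, A=∅, R=[app :: if0 :: let x]>
step 4: <C=(λw. -1), E=∅, A=[5], R=[if0 :: let x]>
step 5: <C=-1, E={w↦5}, A=∅, R=[if0 :: let x]>
step 6: <C=(let q = 4 in q), E=∅, A=∅, R=[let x]>
step 7: <C=4, E=∅, A=∅, R=[let q :: let x]>
step 8: <C=q, E={q↦4}, A=∅, R=[let x]>
step 9: <C=x, E={x↦4}, A=∅, R=∅>
→ final value 4

Answer: 4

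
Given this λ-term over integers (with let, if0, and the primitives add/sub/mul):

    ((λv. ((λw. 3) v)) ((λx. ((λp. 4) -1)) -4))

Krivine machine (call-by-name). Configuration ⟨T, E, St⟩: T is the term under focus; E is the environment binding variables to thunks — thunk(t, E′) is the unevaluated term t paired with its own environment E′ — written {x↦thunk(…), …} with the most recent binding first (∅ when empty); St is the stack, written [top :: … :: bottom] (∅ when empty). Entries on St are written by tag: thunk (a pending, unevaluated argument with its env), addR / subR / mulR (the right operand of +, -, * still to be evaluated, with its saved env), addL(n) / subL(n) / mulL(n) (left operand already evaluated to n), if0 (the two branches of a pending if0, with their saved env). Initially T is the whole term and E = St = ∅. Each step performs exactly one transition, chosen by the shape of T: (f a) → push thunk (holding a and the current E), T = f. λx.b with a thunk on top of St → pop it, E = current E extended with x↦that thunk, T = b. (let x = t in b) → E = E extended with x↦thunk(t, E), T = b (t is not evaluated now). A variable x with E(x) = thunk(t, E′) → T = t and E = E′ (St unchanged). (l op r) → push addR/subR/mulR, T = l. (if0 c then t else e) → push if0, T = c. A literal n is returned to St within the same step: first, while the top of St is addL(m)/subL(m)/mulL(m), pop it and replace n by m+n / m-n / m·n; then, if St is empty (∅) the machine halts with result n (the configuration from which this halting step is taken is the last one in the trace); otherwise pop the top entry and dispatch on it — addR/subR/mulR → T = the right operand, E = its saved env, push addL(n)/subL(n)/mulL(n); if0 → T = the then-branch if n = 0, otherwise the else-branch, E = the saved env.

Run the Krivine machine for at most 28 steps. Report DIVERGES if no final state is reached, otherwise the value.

Answer: 3

Machine steps:
t=0: [T=((λv. ((λw. 3) v)) ((λx. ((λp. 4) -1)) -4)) | E=∅ | St=∅]
t=1: [T=(λv. ((λw. 3) v)) | E=∅ | St=[thunk]]
t=2: [T=((λw. 3) v) | E={v↦thunk(((λx. ((λp. 4) -1)) -4), ∅)} | St=∅]
t=3: [T=(λw. 3) | E={v↦thunk(((λx. ((λp. 4) -1)) -4), ∅)} | St=[thunk]]
t=4: [T=3 | E={w↦thunk(v, {v↦thunk(((λx. ((λp. 4) -1)) -4), ∅)}), v↦thunk(((λx. ((λp. 4) -1)) -4), ∅)} | St=∅]
→ final value 3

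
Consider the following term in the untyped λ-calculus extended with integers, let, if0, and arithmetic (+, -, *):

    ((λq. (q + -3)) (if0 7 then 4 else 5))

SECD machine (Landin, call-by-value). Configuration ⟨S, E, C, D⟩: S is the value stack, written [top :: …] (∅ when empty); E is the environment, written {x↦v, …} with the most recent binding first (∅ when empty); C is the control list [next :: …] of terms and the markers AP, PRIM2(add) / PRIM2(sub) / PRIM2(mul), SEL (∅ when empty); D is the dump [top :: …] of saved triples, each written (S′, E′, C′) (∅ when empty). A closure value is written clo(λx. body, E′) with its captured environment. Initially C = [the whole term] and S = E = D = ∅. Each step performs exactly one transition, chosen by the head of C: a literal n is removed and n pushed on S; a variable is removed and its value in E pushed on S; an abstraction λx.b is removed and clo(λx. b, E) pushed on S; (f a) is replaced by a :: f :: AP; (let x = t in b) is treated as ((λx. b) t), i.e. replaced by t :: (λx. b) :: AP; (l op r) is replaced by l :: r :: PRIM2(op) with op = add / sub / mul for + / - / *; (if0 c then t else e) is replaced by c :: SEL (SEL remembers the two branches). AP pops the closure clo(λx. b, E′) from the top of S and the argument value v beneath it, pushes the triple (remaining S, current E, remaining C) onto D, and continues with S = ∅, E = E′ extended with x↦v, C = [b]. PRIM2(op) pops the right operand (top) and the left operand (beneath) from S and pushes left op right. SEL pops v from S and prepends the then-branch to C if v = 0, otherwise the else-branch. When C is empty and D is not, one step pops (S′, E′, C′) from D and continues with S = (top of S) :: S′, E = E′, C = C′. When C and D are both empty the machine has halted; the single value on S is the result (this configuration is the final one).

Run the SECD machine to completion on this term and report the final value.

t=0: ⟨S=∅; E=∅; C=[((λq. (q + -3)) (if0 7 then 4 else 5))]; D=∅⟩
t=1: ⟨S=∅; E=∅; C=[(if0 7 then 4 else 5) :: (λq. (q + -3)) :: AP]; D=∅⟩
t=2: ⟨S=∅; E=∅; C=[7 :: SEL :: (λq. (q + -3)) :: AP]; D=∅⟩
t=3: ⟨S=[7]; E=∅; C=[SEL :: (λq. (q + -3)) :: AP]; D=∅⟩
t=4: ⟨S=∅; E=∅; C=[5 :: (λq. (q + -3)) :: AP]; D=∅⟩
t=5: ⟨S=[5]; E=∅; C=[(λq. (q + -3)) :: AP]; D=∅⟩
t=6: ⟨S=[clo(λq. (q + -3), ∅) :: 5]; E=∅; C=[AP]; D=∅⟩
t=7: ⟨S=∅; E={q↦5}; C=[(q + -3)]; D=[(∅, ∅, ∅)]⟩
t=8: ⟨S=∅; E={q↦5}; C=[q :: -3 :: PRIM2(add)]; D=[(∅, ∅, ∅)]⟩
t=9: ⟨S=[5]; E={q↦5}; C=[-3 :: PRIM2(add)]; D=[(∅, ∅, ∅)]⟩
t=10: ⟨S=[-3 :: 5]; E={q↦5}; C=[PRIM2(add)]; D=[(∅, ∅, ∅)]⟩
t=11: ⟨S=[2]; E={q↦5}; C=∅; D=[(∅, ∅, ∅)]⟩
t=12: ⟨S=[2]; E=∅; C=∅; D=∅⟩
→ final value 2

Answer: 2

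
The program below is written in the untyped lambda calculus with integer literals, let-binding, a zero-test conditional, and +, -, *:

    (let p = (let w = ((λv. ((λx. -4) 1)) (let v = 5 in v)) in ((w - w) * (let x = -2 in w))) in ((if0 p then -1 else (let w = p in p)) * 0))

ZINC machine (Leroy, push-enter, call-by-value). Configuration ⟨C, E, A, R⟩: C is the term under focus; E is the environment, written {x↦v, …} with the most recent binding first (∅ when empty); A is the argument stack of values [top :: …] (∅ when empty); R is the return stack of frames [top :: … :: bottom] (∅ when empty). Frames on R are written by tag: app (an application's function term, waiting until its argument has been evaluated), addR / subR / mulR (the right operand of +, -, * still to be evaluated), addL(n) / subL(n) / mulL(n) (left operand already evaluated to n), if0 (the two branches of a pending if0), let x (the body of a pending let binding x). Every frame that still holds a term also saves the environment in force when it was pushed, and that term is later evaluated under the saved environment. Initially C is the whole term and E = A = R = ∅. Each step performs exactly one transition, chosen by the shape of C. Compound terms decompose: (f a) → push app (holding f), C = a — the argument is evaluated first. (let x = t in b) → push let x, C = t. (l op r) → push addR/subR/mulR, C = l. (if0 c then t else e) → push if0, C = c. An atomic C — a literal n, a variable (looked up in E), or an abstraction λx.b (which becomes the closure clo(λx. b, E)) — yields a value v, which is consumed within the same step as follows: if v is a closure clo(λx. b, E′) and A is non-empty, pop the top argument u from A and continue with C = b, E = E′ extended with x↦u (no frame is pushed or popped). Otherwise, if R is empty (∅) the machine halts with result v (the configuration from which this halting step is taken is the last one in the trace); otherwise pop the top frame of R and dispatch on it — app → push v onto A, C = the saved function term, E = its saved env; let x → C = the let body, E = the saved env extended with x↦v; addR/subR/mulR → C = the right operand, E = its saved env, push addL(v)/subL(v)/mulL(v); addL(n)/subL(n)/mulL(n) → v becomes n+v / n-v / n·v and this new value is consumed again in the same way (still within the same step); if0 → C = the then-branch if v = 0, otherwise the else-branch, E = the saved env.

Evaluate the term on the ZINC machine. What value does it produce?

[0] <C=(let p = (let w = ((λv. ((λx. -4) 1)) (let v = 5 in v)) in ((w - w) * (let x = -2 in w))) in ((if0 p then -1 else (let w = p in p)) * 0)), E=∅, A=∅, R=∅>
[1] <C=(let w = ((λv. ((λx. -4) 1)) (let v = 5 in v)) in ((w - w) * (let x = -2 in w))), E=∅, A=∅, R=[let p]>
[2] <C=((λv. ((λx. -4) 1)) (let v = 5 in v)), E=∅, A=∅, R=[let w :: let p]>
[3] <C=(let v = 5 in v), E=∅, A=∅, R=[app :: let w :: let p]>
[4] <C=5, E=∅, A=∅, R=[let v :: app :: let w :: let p]>
[5] <C=v, E={v↦5}, A=∅, R=[app :: let w :: let p]>
[6] <C=(λv. ((λx. -4) 1)), E=∅, A=[5], R=[let w :: let p]>
[7] <C=((λx. -4) 1), E={v↦5}, A=∅, R=[let w :: let p]>
[8] <C=1, E={v↦5}, A=∅, R=[app :: let w :: let p]>
[9] <C=(λx. -4), E={v↦5}, A=[1], R=[let w :: let p]>
[10] <C=-4, E={x↦1, v↦5}, A=∅, R=[let w :: let p]>
[11] <C=((w - w) * (let x = -2 in w)), E={w↦-4}, A=∅, R=[let p]>
[12] <C=(w - w), E={w↦-4}, A=∅, R=[mulR :: let p]>
[13] <C=w, E={w↦-4}, A=∅, R=[subR :: mulR :: let p]>
[14] <C=w, E={w↦-4}, A=∅, R=[subL(-4) :: mulR :: let p]>
[15] <C=(let x = -2 in w), E={w↦-4}, A=∅, R=[mulL(0) :: let p]>
[16] <C=-2, E={w↦-4}, A=∅, R=[let x :: mulL(0) :: let p]>
[17] <C=w, E={x↦-2, w↦-4}, A=∅, R=[mulL(0) :: let p]>
[18] <C=((if0 p then -1 else (let w = p in p)) * 0), E={p↦0}, A=∅, R=∅>
[19] <C=(if0 p then -1 else (let w = p in p)), E={p↦0}, A=∅, R=[mulR]>
[20] <C=p, E={p↦0}, A=∅, R=[if0 :: mulR]>
[21] <C=-1, E={p↦0}, A=∅, R=[mulR]>
[22] <C=0, E={p↦0}, A=∅, R=[mulL(-1)]>
→ final value 0

Answer: 0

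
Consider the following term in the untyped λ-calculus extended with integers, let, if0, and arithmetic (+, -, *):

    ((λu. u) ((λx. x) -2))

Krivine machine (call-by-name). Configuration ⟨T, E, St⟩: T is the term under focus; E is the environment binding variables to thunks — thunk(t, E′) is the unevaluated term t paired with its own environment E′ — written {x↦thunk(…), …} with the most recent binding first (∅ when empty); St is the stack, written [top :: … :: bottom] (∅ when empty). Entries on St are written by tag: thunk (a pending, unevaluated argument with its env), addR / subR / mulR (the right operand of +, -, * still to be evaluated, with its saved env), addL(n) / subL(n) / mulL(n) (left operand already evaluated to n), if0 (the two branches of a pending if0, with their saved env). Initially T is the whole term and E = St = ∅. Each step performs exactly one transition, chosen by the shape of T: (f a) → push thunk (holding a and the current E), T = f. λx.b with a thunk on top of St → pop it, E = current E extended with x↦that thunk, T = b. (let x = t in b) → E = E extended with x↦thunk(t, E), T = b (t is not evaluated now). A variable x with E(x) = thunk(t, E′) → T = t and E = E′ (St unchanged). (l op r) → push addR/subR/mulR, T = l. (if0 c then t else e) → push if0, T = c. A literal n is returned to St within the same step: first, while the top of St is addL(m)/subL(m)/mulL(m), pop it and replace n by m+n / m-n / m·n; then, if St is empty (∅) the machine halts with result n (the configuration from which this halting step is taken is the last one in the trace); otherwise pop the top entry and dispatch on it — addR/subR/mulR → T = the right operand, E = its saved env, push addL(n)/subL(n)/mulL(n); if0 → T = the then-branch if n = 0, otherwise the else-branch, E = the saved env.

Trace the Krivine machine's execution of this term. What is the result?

t=0: ⟨T=((λu. u) ((λx. x) -2)); E=∅; St=∅⟩
t=1: ⟨T=(λu. u); E=∅; St=[thunk]⟩
t=2: ⟨T=u; E={u↦thunk(((λx. x) -2), ∅)}; St=∅⟩
t=3: ⟨T=((λx. x) -2); E=∅; St=∅⟩
t=4: ⟨T=(λx. x); E=∅; St=[thunk]⟩
t=5: ⟨T=x; E={x↦thunk(-2, ∅)}; St=∅⟩
t=6: ⟨T=-2; E=∅; St=∅⟩
→ final value -2

Answer: -2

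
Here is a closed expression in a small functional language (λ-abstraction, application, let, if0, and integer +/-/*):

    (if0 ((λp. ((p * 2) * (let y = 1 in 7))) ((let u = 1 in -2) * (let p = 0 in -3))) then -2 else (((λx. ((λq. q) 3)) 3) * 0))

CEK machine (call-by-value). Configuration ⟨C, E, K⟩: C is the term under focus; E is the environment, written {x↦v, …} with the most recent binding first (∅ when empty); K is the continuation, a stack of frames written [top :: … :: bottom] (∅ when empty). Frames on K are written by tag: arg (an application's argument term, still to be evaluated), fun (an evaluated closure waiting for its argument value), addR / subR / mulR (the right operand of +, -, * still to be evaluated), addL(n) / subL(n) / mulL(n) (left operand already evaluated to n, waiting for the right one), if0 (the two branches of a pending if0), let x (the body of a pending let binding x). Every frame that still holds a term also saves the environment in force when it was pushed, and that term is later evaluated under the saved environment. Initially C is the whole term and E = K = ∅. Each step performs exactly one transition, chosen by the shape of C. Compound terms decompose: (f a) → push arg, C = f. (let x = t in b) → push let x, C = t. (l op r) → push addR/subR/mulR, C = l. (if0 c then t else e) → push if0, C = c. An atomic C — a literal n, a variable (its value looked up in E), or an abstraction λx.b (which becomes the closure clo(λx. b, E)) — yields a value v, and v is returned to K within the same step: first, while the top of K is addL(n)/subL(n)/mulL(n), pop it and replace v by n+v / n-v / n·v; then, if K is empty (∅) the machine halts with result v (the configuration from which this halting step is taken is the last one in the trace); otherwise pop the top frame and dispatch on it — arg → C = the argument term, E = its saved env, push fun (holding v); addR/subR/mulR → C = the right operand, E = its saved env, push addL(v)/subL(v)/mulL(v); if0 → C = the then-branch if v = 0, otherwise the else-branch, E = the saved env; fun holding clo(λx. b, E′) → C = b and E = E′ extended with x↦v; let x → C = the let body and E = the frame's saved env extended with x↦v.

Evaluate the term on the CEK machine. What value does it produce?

[0] ⟨C=(if0 ((λp. ((p * 2) * (let y = 1 in 7))) ((let u = 1 in -2) * (let p = 0 in -3))) then -2 else (((λx. ((λq. q) 3)) 3) * 0)); E=∅; K=∅⟩
[1] ⟨C=((λp. ((p * 2) * (let y = 1 in 7))) ((let u = 1 in -2) * (let p = 0 in -3))); E=∅; K=[if0]⟩
[2] ⟨C=(λp. ((p * 2) * (let y = 1 in 7))); E=∅; K=[arg :: if0]⟩
[3] ⟨C=((let u = 1 in -2) * (let p = 0 in -3)); E=∅; K=[fun :: if0]⟩
[4] ⟨C=(let u = 1 in -2); E=∅; K=[mulR :: fun :: if0]⟩
[5] ⟨C=1; E=∅; K=[let u :: mulR :: fun :: if0]⟩
[6] ⟨C=-2; E={u↦1}; K=[mulR :: fun :: if0]⟩
[7] ⟨C=(let p = 0 in -3); E=∅; K=[mulL(-2) :: fun :: if0]⟩
[8] ⟨C=0; E=∅; K=[let p :: mulL(-2) :: fun :: if0]⟩
[9] ⟨C=-3; E={p↦0}; K=[mulL(-2) :: fun :: if0]⟩
[10] ⟨C=((p * 2) * (let y = 1 in 7)); E={p↦6}; K=[if0]⟩
[11] ⟨C=(p * 2); E={p↦6}; K=[mulR :: if0]⟩
[12] ⟨C=p; E={p↦6}; K=[mulR :: mulR :: if0]⟩
[13] ⟨C=2; E={p↦6}; K=[mulL(6) :: mulR :: if0]⟩
[14] ⟨C=(let y = 1 in 7); E={p↦6}; K=[mulL(12) :: if0]⟩
[15] ⟨C=1; E={p↦6}; K=[let y :: mulL(12) :: if0]⟩
[16] ⟨C=7; E={y↦1, p↦6}; K=[mulL(12) :: if0]⟩
[17] ⟨C=(((λx. ((λq. q) 3)) 3) * 0); E=∅; K=∅⟩
[18] ⟨C=((λx. ((λq. q) 3)) 3); E=∅; K=[mulR]⟩
[19] ⟨C=(λx. ((λq. q) 3)); E=∅; K=[arg :: mulR]⟩
[20] ⟨C=3; E=∅; K=[fun :: mulR]⟩
[21] ⟨C=((λq. q) 3); E={x↦3}; K=[mulR]⟩
[22] ⟨C=(λq. q); E={x↦3}; K=[arg :: mulR]⟩
[23] ⟨C=3; E={x↦3}; K=[fun :: mulR]⟩
[24] ⟨C=q; E={q↦3, x↦3}; K=[mulR]⟩
[25] ⟨C=0; E=∅; K=[mulL(3)]⟩
→ final value 0

Answer: 0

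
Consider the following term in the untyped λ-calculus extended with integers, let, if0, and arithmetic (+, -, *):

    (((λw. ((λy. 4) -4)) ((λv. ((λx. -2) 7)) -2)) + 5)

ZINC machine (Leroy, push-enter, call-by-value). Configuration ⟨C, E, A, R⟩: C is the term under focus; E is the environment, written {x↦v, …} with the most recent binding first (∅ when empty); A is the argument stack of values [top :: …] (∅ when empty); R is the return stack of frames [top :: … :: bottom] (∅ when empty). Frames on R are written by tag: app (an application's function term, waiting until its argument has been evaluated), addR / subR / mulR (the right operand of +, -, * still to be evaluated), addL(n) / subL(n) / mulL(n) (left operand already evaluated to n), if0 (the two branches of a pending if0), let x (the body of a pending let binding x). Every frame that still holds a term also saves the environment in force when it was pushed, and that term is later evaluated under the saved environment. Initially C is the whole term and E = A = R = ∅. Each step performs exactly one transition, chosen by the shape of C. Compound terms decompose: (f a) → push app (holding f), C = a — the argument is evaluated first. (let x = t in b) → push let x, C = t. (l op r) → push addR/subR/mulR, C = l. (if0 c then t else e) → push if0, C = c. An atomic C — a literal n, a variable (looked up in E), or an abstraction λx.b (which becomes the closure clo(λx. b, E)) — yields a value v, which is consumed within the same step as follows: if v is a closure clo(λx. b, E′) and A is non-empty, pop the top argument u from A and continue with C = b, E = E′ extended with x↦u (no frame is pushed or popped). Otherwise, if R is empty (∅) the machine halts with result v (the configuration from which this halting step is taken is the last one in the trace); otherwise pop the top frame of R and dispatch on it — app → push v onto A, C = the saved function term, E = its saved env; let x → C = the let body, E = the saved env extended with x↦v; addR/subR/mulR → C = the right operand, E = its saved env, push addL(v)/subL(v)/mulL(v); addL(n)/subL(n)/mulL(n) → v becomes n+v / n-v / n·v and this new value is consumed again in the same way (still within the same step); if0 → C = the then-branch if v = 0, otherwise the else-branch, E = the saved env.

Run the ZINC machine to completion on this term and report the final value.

step 0: [C=(((λw. ((λy. 4) -4)) ((λv. ((λx. -2) 7)) -2)) + 5) | E=∅ | A=∅ | R=∅]
step 1: [C=((λw. ((λy. 4) -4)) ((λv. ((λx. -2) 7)) -2)) | E=∅ | A=∅ | R=[addR]]
step 2: [C=((λv. ((λx. -2) 7)) -2) | E=∅ | A=∅ | R=[app :: addR]]
step 3: [C=-2 | E=∅ | A=∅ | R=[app :: app :: addR]]
step 4: [C=(λv. ((λx. -2) 7)) | E=∅ | A=[-2] | R=[app :: addR]]
step 5: [C=((λx. -2) 7) | E={v↦-2} | A=∅ | R=[app :: addR]]
step 6: [C=7 | E={v↦-2} | A=∅ | R=[app :: app :: addR]]
step 7: [C=(λx. -2) | E={v↦-2} | A=[7] | R=[app :: addR]]
step 8: [C=-2 | E={x↦7, v↦-2} | A=∅ | R=[app :: addR]]
step 9: [C=(λw. ((λy. 4) -4)) | E=∅ | A=[-2] | R=[addR]]
step 10: [C=((λy. 4) -4) | E={w↦-2} | A=∅ | R=[addR]]
step 11: [C=-4 | E={w↦-2} | A=∅ | R=[app :: addR]]
step 12: [C=(λy. 4) | E={w↦-2} | A=[-4] | R=[addR]]
step 13: [C=4 | E={y↦-4, w↦-2} | A=∅ | R=[addR]]
step 14: [C=5 | E=∅ | A=∅ | R=[addL(4)]]
→ final value 9

Answer: 9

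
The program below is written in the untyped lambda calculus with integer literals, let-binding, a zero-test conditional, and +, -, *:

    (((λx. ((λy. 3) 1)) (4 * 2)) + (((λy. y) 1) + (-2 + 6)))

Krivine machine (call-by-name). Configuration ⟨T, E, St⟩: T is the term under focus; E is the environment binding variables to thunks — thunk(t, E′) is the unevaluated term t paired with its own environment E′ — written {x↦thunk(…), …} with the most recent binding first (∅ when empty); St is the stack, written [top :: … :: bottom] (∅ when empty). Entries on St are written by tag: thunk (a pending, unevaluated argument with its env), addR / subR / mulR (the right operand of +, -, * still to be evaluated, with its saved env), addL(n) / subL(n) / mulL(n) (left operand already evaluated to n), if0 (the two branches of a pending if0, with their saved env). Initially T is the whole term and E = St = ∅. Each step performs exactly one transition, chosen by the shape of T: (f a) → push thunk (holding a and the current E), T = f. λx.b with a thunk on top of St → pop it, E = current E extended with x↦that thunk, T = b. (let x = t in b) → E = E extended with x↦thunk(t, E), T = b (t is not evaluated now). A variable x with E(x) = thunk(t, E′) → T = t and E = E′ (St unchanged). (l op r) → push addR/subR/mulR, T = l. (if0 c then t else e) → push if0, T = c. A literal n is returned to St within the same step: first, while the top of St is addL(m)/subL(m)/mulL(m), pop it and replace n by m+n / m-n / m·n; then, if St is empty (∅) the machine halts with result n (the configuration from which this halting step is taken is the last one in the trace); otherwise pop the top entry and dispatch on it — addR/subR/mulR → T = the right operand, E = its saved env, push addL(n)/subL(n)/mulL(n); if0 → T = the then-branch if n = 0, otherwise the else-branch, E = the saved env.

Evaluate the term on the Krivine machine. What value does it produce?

[0] [T=(((λx. ((λy. 3) 1)) (4 * 2)) + (((λy. y) 1) + (-2 + 6))) | E=∅ | St=∅]
[1] [T=((λx. ((λy. 3) 1)) (4 * 2)) | E=∅ | St=[addR]]
[2] [T=(λx. ((λy. 3) 1)) | E=∅ | St=[thunk :: addR]]
[3] [T=((λy. 3) 1) | E={x↦thunk((4 * 2), ∅)} | St=[addR]]
[4] [T=(λy. 3) | E={x↦thunk((4 * 2), ∅)} | St=[thunk :: addR]]
[5] [T=3 | E={y↦thunk(1, {x↦thunk((4 * 2), ∅)}), x↦thunk((4 * 2), ∅)} | St=[addR]]
[6] [T=(((λy. y) 1) + (-2 + 6)) | E=∅ | St=[addL(3)]]
[7] [T=((λy. y) 1) | E=∅ | St=[addR :: addL(3)]]
[8] [T=(λy. y) | E=∅ | St=[thunk :: addR :: addL(3)]]
[9] [T=y | E={y↦thunk(1, ∅)} | St=[addR :: addL(3)]]
[10] [T=1 | E=∅ | St=[addR :: addL(3)]]
[11] [T=(-2 + 6) | E=∅ | St=[addL(1) :: addL(3)]]
[12] [T=-2 | E=∅ | St=[addR :: addL(1) :: addL(3)]]
[13] [T=6 | E=∅ | St=[addL(-2) :: addL(1) :: addL(3)]]
→ final value 8

Answer: 8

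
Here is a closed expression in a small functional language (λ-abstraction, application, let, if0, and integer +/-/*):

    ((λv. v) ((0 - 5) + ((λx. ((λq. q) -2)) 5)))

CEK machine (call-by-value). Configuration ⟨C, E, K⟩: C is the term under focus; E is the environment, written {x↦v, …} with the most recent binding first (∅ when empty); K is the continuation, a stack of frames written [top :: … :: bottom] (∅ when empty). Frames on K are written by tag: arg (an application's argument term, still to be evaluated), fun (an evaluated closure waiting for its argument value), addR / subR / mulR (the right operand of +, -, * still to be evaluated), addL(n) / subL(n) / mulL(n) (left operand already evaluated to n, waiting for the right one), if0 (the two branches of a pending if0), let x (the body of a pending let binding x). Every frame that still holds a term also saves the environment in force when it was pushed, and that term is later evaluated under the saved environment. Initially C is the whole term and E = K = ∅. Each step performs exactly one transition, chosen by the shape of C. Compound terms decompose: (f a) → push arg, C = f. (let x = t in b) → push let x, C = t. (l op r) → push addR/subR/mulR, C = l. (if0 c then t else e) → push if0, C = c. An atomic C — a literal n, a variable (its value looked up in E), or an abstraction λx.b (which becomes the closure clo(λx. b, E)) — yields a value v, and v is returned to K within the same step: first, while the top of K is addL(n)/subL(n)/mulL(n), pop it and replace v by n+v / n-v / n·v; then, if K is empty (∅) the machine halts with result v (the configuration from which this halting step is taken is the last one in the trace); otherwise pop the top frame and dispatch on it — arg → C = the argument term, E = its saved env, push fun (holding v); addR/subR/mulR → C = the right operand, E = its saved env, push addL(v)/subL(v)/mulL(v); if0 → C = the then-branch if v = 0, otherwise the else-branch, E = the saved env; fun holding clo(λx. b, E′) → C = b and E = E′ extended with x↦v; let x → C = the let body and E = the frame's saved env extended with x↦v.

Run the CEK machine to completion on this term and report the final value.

t=0: <C=((λv. v) ((0 - 5) + ((λx. ((λq. q) -2)) 5))), E=∅, K=∅>
t=1: <C=(λv. v), E=∅, K=[arg]>
t=2: <C=((0 - 5) + ((λx. ((λq. q) -2)) 5)), E=∅, K=[fun]>
t=3: <C=(0 - 5), E=∅, K=[addR :: fun]>
t=4: <C=0, E=∅, K=[subR :: addR :: fun]>
t=5: <C=5, E=∅, K=[subL(0) :: addR :: fun]>
t=6: <C=((λx. ((λq. q) -2)) 5), E=∅, K=[addL(-5) :: fun]>
t=7: <C=(λx. ((λq. q) -2)), E=∅, K=[arg :: addL(-5) :: fun]>
t=8: <C=5, E=∅, K=[fun :: addL(-5) :: fun]>
t=9: <C=((λq. q) -2), E={x↦5}, K=[addL(-5) :: fun]>
t=10: <C=(λq. q), E={x↦5}, K=[arg :: addL(-5) :: fun]>
t=11: <C=-2, E={x↦5}, K=[fun :: addL(-5) :: fun]>
t=12: <C=q, E={q↦-2, x↦5}, K=[addL(-5) :: fun]>
t=13: <C=v, E={v↦-7}, K=∅>
→ final value -7

Answer: -7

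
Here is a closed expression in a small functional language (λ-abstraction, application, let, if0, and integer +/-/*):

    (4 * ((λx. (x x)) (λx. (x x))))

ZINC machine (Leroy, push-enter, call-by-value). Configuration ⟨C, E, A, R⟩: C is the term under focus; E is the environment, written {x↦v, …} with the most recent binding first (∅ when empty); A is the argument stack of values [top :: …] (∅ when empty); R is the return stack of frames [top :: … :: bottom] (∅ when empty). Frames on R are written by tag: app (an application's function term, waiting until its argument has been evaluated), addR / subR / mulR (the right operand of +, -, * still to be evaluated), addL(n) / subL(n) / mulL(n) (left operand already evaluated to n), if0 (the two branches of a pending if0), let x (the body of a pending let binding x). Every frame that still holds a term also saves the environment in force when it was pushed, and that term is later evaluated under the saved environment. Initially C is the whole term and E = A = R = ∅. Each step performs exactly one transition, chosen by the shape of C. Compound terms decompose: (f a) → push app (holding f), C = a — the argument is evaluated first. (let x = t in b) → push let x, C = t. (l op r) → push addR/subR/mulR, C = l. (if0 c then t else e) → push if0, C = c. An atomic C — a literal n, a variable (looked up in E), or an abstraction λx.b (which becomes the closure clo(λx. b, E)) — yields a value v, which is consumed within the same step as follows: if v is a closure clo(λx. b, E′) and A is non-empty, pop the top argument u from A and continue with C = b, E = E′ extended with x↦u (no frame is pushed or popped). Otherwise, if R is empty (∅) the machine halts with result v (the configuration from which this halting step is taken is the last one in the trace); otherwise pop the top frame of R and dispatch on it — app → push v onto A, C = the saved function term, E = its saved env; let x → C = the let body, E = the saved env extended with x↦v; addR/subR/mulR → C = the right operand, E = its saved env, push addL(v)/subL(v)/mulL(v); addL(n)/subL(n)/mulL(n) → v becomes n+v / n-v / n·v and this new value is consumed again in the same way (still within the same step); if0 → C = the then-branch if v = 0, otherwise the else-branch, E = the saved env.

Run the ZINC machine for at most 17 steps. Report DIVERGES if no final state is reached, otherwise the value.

0. <C=(4 * ((λx. (x x)) (λx. (x x)))), E=∅, A=∅, R=∅>
1. <C=4, E=∅, A=∅, R=[mulR]>
2. <C=((λx. (x x)) (λx. (x x))), E=∅, A=∅, R=[mulL(4)]>
3. <C=(λx. (x x)), E=∅, A=∅, R=[app :: mulL(4)]>
4. <C=(λx. (x x)), E=∅, A=[clo(λx. (x x), ∅)], R=[mulL(4)]>
5. <C=(x x), E={x↦clo(λx. (x x), ∅)}, A=∅, R=[mulL(4)]>
6. <C=x, E={x↦clo(λx. (x x), ∅)}, A=∅, R=[app :: mulL(4)]>
7. <C=x, E={x↦clo(λx. (x x), ∅)}, A=[clo(λx. (x x), ∅)], R=[mulL(4)]>
… configuration repeats with period 3 (steps 5–7 recur indefinitely) …

Answer: DIVERGES (no final state within 17 steps)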